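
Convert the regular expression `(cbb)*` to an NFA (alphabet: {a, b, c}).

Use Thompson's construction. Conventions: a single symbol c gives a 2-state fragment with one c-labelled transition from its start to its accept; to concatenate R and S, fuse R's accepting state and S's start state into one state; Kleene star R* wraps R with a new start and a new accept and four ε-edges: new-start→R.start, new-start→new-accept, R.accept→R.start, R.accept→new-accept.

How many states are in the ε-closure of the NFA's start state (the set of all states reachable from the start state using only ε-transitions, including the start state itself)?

3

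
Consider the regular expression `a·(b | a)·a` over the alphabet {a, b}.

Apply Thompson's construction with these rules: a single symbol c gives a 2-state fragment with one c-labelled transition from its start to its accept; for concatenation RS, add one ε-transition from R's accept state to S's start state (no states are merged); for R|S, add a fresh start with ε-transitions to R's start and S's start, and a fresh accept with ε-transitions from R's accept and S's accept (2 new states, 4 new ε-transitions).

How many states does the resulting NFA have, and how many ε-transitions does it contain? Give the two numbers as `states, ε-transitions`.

10, 6

Building bottom-up:
Each of the 4 symbol leaves contributes 2 states and 0 ε-transitions.
  b | a — 6 states, 4 ε-transitions
  a·(b | a)·a — 10 states, 6 ε-transitions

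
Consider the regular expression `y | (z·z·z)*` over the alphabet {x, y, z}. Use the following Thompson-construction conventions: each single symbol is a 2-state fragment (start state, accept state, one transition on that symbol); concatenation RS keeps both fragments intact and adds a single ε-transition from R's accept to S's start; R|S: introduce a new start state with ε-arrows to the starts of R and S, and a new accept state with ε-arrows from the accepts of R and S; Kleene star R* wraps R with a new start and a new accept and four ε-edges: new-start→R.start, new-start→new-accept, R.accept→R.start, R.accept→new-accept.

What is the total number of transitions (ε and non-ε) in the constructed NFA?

Bottom-up over the parse tree:
Each of the 4 symbol leaves contributes 1 transition (1 symbol, 0 ε).
  z·z·z = 5 transitions (3 symbol, 2 ε)
  (z·z·z)* = 9 transitions (3 symbol, 6 ε)
  y | (z·z·z)* = 14 transitions (4 symbol, 10 ε)

14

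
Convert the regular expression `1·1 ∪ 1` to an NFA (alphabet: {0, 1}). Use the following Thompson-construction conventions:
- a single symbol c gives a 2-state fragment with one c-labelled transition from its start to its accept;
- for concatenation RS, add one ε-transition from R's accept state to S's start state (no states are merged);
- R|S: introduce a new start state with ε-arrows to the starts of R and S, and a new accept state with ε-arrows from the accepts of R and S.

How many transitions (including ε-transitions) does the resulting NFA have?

Building bottom-up:
Each of the 3 symbol leaves contributes 1 transition (1 symbol, 0 ε).
  1·1 : 3 transitions (2 symbol, 1 ε)
  1·1 ∪ 1 : 8 transitions (3 symbol, 5 ε)

8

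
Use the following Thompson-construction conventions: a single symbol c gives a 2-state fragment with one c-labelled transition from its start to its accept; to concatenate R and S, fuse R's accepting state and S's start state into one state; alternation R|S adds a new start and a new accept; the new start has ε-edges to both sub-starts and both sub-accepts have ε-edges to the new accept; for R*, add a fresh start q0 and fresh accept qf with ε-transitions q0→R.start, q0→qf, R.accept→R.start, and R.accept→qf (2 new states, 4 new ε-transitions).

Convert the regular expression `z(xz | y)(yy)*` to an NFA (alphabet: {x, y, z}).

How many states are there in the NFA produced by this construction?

Recursing over subexpressions:
Each of the 6 symbol leaves contributes a 2-state fragment.
  xz — 3 states
  xz | y — 7 states
  yy — 3 states
  (yy)* — 5 states
  z(xz | y)(yy)* — 12 states

12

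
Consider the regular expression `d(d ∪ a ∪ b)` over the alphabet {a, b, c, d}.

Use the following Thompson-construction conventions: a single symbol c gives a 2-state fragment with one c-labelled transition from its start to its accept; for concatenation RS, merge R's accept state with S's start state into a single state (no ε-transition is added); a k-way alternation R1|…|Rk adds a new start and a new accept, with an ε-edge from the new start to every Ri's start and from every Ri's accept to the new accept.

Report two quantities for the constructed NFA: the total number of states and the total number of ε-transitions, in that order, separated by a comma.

Per subexpression:
Each of the 4 symbol leaves contributes 2 states and 0 ε-transitions.
  d ∪ a ∪ b = 8 states, 6 ε-transitions
  d(d ∪ a ∪ b) = 9 states, 6 ε-transitions

9, 6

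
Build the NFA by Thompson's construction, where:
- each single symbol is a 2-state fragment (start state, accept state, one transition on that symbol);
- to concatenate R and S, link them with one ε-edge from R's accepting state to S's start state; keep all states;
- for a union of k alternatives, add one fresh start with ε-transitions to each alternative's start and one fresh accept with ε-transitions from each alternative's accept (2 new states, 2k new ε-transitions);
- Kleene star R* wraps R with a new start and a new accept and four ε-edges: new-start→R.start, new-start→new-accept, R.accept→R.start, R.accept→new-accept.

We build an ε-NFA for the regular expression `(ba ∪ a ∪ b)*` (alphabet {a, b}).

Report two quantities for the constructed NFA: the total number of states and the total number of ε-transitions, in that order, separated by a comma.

12, 11

Bottom-up over the parse tree:
Each of the 4 symbol leaves contributes 2 states and 0 ε-transitions.
  ba = 4 states, 1 ε-transition
  ba ∪ a ∪ b = 10 states, 7 ε-transitions
  (ba ∪ a ∪ b)* = 12 states, 11 ε-transitions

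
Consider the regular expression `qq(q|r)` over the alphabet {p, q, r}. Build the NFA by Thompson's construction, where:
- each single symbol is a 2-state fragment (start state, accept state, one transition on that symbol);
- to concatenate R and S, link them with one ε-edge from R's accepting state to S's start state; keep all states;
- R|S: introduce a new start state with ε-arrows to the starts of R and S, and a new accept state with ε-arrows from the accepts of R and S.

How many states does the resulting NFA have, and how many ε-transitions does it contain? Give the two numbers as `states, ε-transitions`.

10, 6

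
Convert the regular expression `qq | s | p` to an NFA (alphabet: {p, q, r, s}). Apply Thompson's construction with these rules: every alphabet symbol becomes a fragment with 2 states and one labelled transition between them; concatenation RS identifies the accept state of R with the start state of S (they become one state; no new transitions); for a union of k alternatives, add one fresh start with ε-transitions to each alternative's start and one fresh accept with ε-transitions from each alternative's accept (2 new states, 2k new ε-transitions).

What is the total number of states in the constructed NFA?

Per subexpression:
Each of the 4 symbol leaves contributes a 2-state fragment.
  qq → 3 states
  qq | s | p → 9 states

9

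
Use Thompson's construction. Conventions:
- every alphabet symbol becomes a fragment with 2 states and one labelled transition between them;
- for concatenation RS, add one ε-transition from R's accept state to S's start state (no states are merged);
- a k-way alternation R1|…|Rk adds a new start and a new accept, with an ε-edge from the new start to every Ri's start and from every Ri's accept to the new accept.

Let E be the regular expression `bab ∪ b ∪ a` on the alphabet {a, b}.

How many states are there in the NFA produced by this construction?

By structural recursion:
Each of the 5 symbol leaves contributes a 2-state fragment.
  bab → 6 states
  bab ∪ b ∪ a → 12 states

12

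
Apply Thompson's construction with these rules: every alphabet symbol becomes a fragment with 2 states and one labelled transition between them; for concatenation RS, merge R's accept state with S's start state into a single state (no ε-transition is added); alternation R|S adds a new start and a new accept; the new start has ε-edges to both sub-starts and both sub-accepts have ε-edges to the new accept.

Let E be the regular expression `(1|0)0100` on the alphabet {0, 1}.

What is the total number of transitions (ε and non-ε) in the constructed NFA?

10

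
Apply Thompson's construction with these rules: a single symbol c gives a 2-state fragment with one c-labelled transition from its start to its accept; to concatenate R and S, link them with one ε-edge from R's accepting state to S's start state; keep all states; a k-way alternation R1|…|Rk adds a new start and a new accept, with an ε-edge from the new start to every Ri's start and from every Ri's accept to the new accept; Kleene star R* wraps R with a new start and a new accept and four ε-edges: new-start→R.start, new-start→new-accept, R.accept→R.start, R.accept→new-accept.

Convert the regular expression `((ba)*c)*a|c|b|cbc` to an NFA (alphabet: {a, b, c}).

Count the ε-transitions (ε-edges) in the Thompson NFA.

21

Recursing over subexpressions:
Each of the 9 symbol leaves contributes 0 ε-transitions.
  ba : 1 ε-transition
  (ba)* : 5 ε-transitions
  (ba)*c : 6 ε-transitions
  ((ba)*c)* : 10 ε-transitions
  ((ba)*c)*a : 11 ε-transitions
  cbc : 2 ε-transitions
  ((ba)*c)*a|c|b|cbc : 21 ε-transitions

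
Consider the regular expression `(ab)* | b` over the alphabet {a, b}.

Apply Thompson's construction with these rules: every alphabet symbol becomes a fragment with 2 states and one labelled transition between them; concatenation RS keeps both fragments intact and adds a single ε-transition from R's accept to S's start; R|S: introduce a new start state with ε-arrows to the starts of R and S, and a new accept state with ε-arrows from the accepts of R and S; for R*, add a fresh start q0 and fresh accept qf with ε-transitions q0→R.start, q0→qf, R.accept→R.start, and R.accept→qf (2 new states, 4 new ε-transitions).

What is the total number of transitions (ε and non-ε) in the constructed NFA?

Per subexpression:
Each of the 3 symbol leaves contributes 1 transition (1 symbol, 0 ε).
  ab = 3 transitions (2 symbol, 1 ε)
  (ab)* = 7 transitions (2 symbol, 5 ε)
  (ab)* | b = 12 transitions (3 symbol, 9 ε)

12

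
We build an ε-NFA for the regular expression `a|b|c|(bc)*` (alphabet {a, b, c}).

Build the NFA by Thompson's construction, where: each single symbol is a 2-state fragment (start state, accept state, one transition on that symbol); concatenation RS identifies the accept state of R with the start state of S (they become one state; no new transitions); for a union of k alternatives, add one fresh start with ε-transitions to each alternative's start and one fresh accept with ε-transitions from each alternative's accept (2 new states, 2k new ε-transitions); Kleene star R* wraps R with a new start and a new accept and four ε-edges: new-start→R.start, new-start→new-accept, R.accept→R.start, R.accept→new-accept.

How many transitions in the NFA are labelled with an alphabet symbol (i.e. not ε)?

5

Bottom-up over the parse tree:
Each of the 5 symbol leaves contributes exactly 1 symbol transition.
  bc — 2 symbol transitions
  (bc)* — 2 symbol transitions
  a|b|c|(bc)* — 5 symbol transitions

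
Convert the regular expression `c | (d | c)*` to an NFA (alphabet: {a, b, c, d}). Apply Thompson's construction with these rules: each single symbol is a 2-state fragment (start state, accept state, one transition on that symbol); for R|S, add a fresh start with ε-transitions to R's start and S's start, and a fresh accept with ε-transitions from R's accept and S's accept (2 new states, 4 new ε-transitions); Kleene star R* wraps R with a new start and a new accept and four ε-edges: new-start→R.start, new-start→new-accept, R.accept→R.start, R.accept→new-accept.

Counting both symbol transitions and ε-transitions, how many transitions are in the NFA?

15

Per subexpression:
Each of the 3 symbol leaves contributes 1 transition (1 symbol, 0 ε).
  d | c — 6 transitions (2 symbol, 4 ε)
  (d | c)* — 10 transitions (2 symbol, 8 ε)
  c | (d | c)* — 15 transitions (3 symbol, 12 ε)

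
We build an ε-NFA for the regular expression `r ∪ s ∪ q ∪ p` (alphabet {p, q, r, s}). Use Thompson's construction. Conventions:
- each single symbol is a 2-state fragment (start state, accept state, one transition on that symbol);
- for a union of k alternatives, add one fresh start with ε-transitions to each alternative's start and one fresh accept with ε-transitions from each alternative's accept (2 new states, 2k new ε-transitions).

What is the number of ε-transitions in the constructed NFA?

8

Per subexpression:
Each of the 4 symbol leaves contributes 0 ε-transitions.
  r ∪ s ∪ q ∪ p → 8 ε-transitions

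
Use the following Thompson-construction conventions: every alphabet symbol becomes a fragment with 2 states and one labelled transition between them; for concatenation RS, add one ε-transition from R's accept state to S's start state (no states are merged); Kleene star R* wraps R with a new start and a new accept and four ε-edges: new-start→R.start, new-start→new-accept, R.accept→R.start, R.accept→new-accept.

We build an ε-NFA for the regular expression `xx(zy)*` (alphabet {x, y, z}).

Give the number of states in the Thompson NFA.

10

By structural recursion:
Each of the 4 symbol leaves contributes a 2-state fragment.
  zy = 4 states
  (zy)* = 6 states
  xx(zy)* = 10 states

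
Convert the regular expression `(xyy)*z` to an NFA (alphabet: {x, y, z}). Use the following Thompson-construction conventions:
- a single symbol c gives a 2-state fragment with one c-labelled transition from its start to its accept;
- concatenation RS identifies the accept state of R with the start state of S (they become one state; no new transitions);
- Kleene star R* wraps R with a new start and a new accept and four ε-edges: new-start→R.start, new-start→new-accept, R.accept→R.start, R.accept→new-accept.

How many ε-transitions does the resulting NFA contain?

4

Per subexpression:
Each of the 4 symbol leaves contributes 0 ε-transitions.
  xyy — 0 ε-transitions
  (xyy)* — 4 ε-transitions
  (xyy)*z — 4 ε-transitions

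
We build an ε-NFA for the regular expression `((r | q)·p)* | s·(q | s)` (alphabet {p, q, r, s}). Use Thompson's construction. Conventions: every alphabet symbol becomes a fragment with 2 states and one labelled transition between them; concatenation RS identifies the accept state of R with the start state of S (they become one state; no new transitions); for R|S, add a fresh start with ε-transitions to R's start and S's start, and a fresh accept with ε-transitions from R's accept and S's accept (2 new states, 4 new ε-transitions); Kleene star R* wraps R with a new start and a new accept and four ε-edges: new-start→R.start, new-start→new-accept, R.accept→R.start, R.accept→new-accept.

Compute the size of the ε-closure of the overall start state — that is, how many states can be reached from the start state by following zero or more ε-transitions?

Compute the ε-closure size of each fragment's start state recursively; a symbol fragment's start has no outgoing ε-edge, so its closure is just itself (size 1).
  r | q : new start ε-reaches every alternative's start; none of them accept ε, so the new accept is not reached: C = 1 + 1 + 1 = 3
  (r | q)·p : same as the first factor's closure: C = 3
  ((r | q)·p)* : the star's fresh start ε-reaches both the body's start and the fresh accept: C = 2 + 3 = 5
  q | s : C = 1 + 1 + 1 = 3 (the new accept is not ε-reachable since no branch accepts ε)
  s·(q | s) : C equals the left operand's closure size = 1 (its accept is not ε-reachable, so the closure stops there)
  ((r | q)·p)* | s·(q | s) : C = 1 (new start) + (5 + 1) + 1 (new accept, since some branch ε-reaches its own accept) = 8

8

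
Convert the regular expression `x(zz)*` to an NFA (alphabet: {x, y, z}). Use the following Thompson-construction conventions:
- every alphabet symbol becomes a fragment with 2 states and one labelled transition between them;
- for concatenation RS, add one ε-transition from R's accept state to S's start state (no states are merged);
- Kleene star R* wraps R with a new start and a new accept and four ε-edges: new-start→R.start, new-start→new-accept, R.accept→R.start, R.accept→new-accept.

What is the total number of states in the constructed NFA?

Bottom-up over the parse tree:
Each of the 3 symbol leaves contributes a 2-state fragment.
  zz — 4 states
  (zz)* — 6 states
  x(zz)* — 8 states

8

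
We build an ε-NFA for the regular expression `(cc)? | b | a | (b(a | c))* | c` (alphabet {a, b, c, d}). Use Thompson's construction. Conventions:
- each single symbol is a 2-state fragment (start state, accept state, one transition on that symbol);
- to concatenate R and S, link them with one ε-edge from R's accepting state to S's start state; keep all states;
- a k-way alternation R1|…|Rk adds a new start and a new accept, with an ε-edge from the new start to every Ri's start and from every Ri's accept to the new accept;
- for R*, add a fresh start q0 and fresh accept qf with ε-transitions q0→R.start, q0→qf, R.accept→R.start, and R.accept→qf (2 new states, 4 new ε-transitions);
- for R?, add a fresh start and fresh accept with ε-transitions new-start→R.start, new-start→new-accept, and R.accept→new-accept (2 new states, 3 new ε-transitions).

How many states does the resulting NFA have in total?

Recursing over subexpressions:
Each of the 8 symbol leaves contributes a 2-state fragment.
  cc → 4 states
  (cc)? → 6 states
  a | c → 6 states
  b(a | c) → 8 states
  (b(a | c))* → 10 states
  (cc)? | b | a | (b(a | c))* | c → 24 states

24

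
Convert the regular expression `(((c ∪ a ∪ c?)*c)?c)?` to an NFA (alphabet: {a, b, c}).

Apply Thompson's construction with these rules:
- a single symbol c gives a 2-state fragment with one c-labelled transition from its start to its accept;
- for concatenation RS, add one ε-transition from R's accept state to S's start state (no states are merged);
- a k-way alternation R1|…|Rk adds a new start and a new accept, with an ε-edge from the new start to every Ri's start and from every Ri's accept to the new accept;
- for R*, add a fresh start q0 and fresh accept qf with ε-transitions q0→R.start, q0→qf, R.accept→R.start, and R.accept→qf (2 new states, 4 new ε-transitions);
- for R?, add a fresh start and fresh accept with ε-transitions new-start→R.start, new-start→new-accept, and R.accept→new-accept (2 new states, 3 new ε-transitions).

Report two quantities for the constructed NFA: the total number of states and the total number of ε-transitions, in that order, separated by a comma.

Bottom-up over the parse tree:
Each of the 5 symbol leaves contributes 2 states and 0 ε-transitions.
  c? = 4 states, 3 ε-transitions
  c ∪ a ∪ c? = 10 states, 9 ε-transitions
  (c ∪ a ∪ c?)* = 12 states, 13 ε-transitions
  (c ∪ a ∪ c?)*c = 14 states, 14 ε-transitions
  ((c ∪ a ∪ c?)*c)? = 16 states, 17 ε-transitions
  ((c ∪ a ∪ c?)*c)?c = 18 states, 18 ε-transitions
  (((c ∪ a ∪ c?)*c)?c)? = 20 states, 21 ε-transitions

20, 21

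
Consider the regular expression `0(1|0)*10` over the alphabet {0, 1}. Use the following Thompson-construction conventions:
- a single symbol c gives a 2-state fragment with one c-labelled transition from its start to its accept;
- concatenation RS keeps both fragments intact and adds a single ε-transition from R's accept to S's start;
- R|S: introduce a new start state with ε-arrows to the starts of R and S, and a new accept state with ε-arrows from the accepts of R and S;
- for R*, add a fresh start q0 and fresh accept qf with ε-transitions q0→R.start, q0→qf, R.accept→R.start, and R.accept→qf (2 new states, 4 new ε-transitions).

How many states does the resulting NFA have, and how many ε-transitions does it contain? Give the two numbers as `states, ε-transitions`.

By structural recursion:
Each of the 5 symbol leaves contributes 2 states and 0 ε-transitions.
  1|0 — 6 states, 4 ε-transitions
  (1|0)* — 8 states, 8 ε-transitions
  0(1|0)*10 — 14 states, 11 ε-transitions

14, 11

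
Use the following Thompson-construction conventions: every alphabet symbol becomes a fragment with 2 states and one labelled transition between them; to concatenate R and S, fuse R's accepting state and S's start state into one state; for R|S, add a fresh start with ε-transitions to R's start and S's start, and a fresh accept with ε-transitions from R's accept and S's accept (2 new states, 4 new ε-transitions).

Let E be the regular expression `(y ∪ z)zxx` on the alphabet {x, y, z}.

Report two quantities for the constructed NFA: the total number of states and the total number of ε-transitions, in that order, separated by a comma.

By structural recursion:
Each of the 5 symbol leaves contributes 2 states and 0 ε-transitions.
  y ∪ z = 6 states, 4 ε-transitions
  (y ∪ z)zxx = 9 states, 4 ε-transitions

9, 4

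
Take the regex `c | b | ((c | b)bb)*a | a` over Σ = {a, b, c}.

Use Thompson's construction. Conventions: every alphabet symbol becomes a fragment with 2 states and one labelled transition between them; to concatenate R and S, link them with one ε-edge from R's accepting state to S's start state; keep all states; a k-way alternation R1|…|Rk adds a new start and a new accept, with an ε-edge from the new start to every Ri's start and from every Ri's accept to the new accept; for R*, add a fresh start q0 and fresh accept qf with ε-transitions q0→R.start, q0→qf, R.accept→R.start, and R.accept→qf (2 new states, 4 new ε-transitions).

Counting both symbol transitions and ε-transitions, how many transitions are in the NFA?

27

Building bottom-up:
Each of the 8 symbol leaves contributes 1 transition (1 symbol, 0 ε).
  c | b = 6 transitions (2 symbol, 4 ε)
  (c | b)bb = 10 transitions (4 symbol, 6 ε)
  ((c | b)bb)* = 14 transitions (4 symbol, 10 ε)
  ((c | b)bb)*a = 16 transitions (5 symbol, 11 ε)
  c | b | ((c | b)bb)*a | a = 27 transitions (8 symbol, 19 ε)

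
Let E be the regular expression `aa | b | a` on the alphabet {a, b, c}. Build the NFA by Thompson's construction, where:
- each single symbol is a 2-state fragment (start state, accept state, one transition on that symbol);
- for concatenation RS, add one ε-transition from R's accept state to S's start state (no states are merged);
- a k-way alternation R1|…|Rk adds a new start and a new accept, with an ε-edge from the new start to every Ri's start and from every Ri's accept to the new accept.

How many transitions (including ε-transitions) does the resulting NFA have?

Bottom-up over the parse tree:
Each of the 4 symbol leaves contributes 1 transition (1 symbol, 0 ε).
  aa : 3 transitions (2 symbol, 1 ε)
  aa | b | a : 11 transitions (4 symbol, 7 ε)

11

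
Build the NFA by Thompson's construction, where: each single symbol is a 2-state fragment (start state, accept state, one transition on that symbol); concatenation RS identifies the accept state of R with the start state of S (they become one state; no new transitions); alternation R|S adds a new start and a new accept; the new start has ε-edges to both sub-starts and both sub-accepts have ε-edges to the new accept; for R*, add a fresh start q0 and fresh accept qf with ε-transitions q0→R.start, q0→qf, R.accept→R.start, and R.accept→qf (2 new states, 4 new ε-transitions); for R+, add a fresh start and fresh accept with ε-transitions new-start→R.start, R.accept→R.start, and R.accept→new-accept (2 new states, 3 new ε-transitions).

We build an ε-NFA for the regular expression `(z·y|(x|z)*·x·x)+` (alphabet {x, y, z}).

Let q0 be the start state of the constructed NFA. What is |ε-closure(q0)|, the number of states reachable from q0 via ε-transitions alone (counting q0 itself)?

Let C(F) = |ε-closure(F.start)| within fragment F, and note whether F accepts ε. Symbol fragments have C = 1 and do not accept ε. Then:
  z·y — |ε-closure| equals the left operand's closure size = 1 (its accept is not ε-reachable, so the closure stops there)
  x|z — new start ε-reaches every alternative's start; none of them accept ε, so the new accept is not reached: |ε-closure| = 1 + 1 + 1 = 3
  (x|z)* — |ε-closure| = 1 (new start) + 3 (body) + 1 (new accept) = 5
  (x|z)*·x·x — |ε-closure| = 5 + (1−1) = 5 (closure spills across the concat boundary because the left factor accepts ε)
  z·y|(x|z)*·x·x — new start ε-reaches every alternative's start; none of them accept ε, so the new accept is not reached: |ε-closure| = 1 + 1 + 5 = 7
  (z·y|(x|z)*·x·x)+ — new start ε-reaches only the body's start; the new accept needs a symbol first: |ε-closure| = 1 + 7 = 8

8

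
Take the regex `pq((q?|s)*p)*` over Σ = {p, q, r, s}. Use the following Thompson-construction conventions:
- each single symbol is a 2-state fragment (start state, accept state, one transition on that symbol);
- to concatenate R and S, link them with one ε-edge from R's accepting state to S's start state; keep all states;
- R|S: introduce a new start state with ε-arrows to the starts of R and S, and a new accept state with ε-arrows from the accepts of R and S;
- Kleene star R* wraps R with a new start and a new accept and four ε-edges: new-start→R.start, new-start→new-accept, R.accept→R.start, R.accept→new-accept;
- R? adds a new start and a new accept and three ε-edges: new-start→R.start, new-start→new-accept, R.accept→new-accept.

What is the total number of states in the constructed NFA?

By structural recursion:
Each of the 5 symbol leaves contributes a 2-state fragment.
  q? → 4 states
  q?|s → 8 states
  (q?|s)* → 10 states
  (q?|s)*p → 12 states
  ((q?|s)*p)* → 14 states
  pq((q?|s)*p)* → 18 states

18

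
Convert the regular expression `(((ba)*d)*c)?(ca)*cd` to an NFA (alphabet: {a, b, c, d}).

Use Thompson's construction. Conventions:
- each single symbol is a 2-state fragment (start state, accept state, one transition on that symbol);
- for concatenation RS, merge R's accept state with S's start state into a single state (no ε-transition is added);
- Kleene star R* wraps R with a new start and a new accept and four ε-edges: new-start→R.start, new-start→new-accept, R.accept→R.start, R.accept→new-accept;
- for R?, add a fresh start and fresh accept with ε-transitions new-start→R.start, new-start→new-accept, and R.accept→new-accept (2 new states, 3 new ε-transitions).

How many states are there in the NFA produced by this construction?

17

Recursing over subexpressions:
Each of the 8 symbol leaves contributes a 2-state fragment.
  ba — 3 states
  (ba)* — 5 states
  (ba)*d — 6 states
  ((ba)*d)* — 8 states
  ((ba)*d)*c — 9 states
  (((ba)*d)*c)? — 11 states
  ca — 3 states
  (ca)* — 5 states
  (((ba)*d)*c)?(ca)*cd — 17 states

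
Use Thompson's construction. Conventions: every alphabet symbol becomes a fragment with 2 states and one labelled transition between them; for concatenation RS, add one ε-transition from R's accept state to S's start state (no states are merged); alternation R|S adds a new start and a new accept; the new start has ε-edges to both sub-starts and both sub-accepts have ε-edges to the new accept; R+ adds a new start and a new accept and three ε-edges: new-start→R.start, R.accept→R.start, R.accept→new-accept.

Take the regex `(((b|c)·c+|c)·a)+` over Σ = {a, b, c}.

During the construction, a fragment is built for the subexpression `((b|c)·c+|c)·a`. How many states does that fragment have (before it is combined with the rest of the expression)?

16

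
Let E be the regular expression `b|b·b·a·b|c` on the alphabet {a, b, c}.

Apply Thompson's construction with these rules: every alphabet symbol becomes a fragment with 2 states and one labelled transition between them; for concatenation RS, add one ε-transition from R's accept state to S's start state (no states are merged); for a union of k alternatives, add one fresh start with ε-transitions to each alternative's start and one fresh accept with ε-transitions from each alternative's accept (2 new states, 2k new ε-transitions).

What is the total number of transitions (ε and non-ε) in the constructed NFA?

Bottom-up over the parse tree:
Each of the 6 symbol leaves contributes 1 transition (1 symbol, 0 ε).
  b·b·a·b — 7 transitions (4 symbol, 3 ε)
  b|b·b·a·b|c — 15 transitions (6 symbol, 9 ε)

15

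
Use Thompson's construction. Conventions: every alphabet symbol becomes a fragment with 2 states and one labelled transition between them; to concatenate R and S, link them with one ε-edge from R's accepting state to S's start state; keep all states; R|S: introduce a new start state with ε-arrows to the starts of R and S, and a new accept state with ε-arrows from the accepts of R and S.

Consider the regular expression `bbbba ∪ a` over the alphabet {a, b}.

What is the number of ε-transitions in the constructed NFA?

8

Bottom-up over the parse tree:
Each of the 6 symbol leaves contributes 0 ε-transitions.
  bbbba : 4 ε-transitions
  bbbba ∪ a : 8 ε-transitions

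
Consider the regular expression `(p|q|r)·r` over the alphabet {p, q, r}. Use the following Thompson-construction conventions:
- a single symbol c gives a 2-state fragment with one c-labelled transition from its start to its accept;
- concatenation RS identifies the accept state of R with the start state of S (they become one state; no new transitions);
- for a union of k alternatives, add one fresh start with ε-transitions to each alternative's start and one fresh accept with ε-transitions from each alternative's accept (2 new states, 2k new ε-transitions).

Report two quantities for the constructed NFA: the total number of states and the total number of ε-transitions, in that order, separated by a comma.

9, 6

Bottom-up over the parse tree:
Each of the 4 symbol leaves contributes 2 states and 0 ε-transitions.
  p|q|r = 8 states, 6 ε-transitions
  (p|q|r)·r = 9 states, 6 ε-transitions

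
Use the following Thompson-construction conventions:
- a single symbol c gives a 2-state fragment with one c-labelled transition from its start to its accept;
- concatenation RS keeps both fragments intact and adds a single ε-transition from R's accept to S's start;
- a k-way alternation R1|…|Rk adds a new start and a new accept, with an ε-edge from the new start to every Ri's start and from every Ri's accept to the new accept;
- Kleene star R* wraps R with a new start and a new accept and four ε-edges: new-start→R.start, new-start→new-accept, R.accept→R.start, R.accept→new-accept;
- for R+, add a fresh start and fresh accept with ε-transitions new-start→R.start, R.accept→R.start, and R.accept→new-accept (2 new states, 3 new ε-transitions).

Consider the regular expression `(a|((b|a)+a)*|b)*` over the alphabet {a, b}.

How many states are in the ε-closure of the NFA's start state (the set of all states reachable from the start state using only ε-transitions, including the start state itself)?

12

Work bottom-up. For each fragment F, track |ε-closure(F.start)| and whether F's accept lies in that closure (i.e. whether F accepts ε). A single-symbol fragment has closure size 1 and does not accept ε.
  b|a — C = 1 + 1 + 1 = 3 (the new accept is not ε-reachable since no branch accepts ε)
  (b|a)+ — new start ε-reaches only the body's start; the new accept needs a symbol first: C = 1 + 3 = 4
  (b|a)+a — C equals the left operand's closure size = 4 (its accept is not ε-reachable, so the closure stops there)
  ((b|a)+a)* — the star's fresh start ε-reaches both the body's start and the fresh accept: C = 2 + 4 = 6
  a|((b|a)+a)*|b — C = 1 (new start) + (1 + 6 + 1) + 1 (new accept, since some branch ε-reaches its own accept) = 10
  (a|((b|a)+a)*|b)* — new start has ε-edges to the inner start and to the new accept, so C = 2 + 10 = 12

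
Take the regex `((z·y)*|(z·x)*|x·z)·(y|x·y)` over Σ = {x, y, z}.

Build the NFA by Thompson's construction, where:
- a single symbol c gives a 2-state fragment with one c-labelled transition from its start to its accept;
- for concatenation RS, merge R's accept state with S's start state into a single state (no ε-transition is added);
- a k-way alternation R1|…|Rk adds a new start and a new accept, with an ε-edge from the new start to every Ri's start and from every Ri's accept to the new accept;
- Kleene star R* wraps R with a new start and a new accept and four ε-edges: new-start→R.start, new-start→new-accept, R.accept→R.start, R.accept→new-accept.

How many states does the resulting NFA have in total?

By structural recursion:
Each of the 9 symbol leaves contributes a 2-state fragment.
  z·y : 3 states
  (z·y)* : 5 states
  z·x : 3 states
  (z·x)* : 5 states
  x·z : 3 states
  (z·y)*|(z·x)*|x·z : 15 states
  x·y : 3 states
  y|x·y : 7 states
  ((z·y)*|(z·x)*|x·z)·(y|x·y) : 21 states

21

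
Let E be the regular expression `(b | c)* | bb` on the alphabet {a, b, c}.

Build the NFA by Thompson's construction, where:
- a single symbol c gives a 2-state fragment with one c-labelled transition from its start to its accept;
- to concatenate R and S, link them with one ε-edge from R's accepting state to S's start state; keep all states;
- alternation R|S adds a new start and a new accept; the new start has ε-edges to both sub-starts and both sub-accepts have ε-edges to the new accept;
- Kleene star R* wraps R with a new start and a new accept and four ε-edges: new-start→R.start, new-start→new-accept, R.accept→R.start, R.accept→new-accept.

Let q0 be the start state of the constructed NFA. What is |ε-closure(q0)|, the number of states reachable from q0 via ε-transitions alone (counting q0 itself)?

8

Work bottom-up. For each fragment F, track |ε-closure(F.start)| and whether F's accept lies in that closure (i.e. whether F accepts ε). A single-symbol fragment has closure size 1 and does not accept ε.
  b | c : new start ε-reaches every alternative's start; none of them accept ε, so the new accept is not reached: |ε-closure| = 1 + 1 + 1 = 3
  (b | c)* : new start has ε-edges to the inner start and to the new accept, so |ε-closure| = 2 + 3 = 5
  bb : |ε-closure| equals the left operand's closure size = 1 (its accept is not ε-reachable, so the closure stops there)
  (b | c)* | bb : new start ε-reaches every alternative's start; at least one alternative accepts ε, so the union's new accept is reached too: |ε-closure| = 1 + 5 + 1 + 1 = 8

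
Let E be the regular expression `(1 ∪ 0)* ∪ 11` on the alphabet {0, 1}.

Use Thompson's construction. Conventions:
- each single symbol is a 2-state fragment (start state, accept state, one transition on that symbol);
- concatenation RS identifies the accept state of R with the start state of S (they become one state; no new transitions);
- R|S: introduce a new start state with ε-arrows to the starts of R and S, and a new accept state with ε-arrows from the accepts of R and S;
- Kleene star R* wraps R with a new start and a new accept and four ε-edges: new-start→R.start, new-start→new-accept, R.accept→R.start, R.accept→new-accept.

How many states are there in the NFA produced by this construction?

13

Recursing over subexpressions:
Each of the 4 symbol leaves contributes a 2-state fragment.
  1 ∪ 0 — 6 states
  (1 ∪ 0)* — 8 states
  11 — 3 states
  (1 ∪ 0)* ∪ 11 — 13 states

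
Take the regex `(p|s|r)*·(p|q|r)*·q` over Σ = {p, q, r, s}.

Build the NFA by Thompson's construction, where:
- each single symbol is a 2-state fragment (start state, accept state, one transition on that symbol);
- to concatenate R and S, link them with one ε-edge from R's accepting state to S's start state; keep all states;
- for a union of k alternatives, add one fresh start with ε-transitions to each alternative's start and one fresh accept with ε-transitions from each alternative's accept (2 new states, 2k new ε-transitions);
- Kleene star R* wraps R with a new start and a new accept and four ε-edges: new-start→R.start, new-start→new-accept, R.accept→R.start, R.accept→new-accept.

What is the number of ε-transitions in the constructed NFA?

22

Per subexpression:
Each of the 7 symbol leaves contributes 0 ε-transitions.
  p|s|r — 6 ε-transitions
  (p|s|r)* — 10 ε-transitions
  p|q|r — 6 ε-transitions
  (p|q|r)* — 10 ε-transitions
  (p|s|r)*·(p|q|r)*·q — 22 ε-transitions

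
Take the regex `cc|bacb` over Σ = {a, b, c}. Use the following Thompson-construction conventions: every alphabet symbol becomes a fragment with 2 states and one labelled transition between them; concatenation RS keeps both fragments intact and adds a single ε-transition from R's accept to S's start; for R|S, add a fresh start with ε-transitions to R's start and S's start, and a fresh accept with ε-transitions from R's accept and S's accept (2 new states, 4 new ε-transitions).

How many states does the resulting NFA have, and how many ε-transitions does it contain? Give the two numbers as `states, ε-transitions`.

Building bottom-up:
Each of the 6 symbol leaves contributes 2 states and 0 ε-transitions.
  cc : 4 states, 1 ε-transition
  bacb : 8 states, 3 ε-transitions
  cc|bacb : 14 states, 8 ε-transitions

14, 8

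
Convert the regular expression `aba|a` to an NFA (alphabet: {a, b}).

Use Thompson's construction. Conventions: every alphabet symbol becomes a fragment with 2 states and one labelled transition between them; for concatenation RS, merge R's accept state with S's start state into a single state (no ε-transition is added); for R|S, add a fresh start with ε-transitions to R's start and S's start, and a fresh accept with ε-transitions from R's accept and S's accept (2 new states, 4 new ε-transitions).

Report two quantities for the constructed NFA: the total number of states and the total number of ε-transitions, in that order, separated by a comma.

8, 4

By structural recursion:
Each of the 4 symbol leaves contributes 2 states and 0 ε-transitions.
  aba : 4 states, 0 ε-transitions
  aba|a : 8 states, 4 ε-transitions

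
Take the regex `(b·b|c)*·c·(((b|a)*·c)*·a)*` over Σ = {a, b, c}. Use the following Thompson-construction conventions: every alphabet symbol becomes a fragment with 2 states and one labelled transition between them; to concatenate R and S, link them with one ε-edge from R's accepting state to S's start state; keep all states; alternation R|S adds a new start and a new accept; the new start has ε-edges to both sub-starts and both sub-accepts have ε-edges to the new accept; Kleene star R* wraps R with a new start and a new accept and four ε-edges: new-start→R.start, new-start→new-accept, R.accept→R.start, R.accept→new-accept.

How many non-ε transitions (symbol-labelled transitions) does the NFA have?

By structural recursion:
Each of the 8 symbol leaves contributes exactly 1 symbol transition.
  b·b → 2 symbol transitions
  b·b|c → 3 symbol transitions
  (b·b|c)* → 3 symbol transitions
  b|a → 2 symbol transitions
  (b|a)* → 2 symbol transitions
  (b|a)*·c → 3 symbol transitions
  ((b|a)*·c)* → 3 symbol transitions
  ((b|a)*·c)*·a → 4 symbol transitions
  (((b|a)*·c)*·a)* → 4 symbol transitions
  (b·b|c)*·c·(((b|a)*·c)*·a)* → 8 symbol transitions

8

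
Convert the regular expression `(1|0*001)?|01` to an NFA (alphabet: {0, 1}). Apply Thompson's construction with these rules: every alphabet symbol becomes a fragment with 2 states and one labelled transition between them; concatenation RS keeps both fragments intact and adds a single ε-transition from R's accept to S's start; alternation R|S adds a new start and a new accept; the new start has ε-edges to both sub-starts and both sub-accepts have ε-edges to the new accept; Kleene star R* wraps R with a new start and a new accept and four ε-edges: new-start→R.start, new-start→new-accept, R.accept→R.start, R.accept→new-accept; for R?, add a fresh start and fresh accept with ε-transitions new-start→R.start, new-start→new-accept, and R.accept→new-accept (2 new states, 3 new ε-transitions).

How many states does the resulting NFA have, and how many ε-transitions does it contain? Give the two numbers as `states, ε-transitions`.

22, 19

Bottom-up over the parse tree:
Each of the 7 symbol leaves contributes 2 states and 0 ε-transitions.
  0* → 4 states, 4 ε-transitions
  0*001 → 10 states, 7 ε-transitions
  1|0*001 → 14 states, 11 ε-transitions
  (1|0*001)? → 16 states, 14 ε-transitions
  01 → 4 states, 1 ε-transition
  (1|0*001)?|01 → 22 states, 19 ε-transitions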